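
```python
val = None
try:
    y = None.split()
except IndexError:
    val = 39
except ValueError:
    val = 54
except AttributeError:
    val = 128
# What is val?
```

Step-by-step execution trace:
1. `y = None.split()` raises AttributeError.
2. `except IndexError` does not match AttributeError; skipped.
3. `except ValueError` does not match AttributeError; skipped.
4. `except AttributeError` matches → val = 128.
Result: 128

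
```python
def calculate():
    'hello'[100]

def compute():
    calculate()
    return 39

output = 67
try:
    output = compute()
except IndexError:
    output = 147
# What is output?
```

Step-by-step execution trace:
1. output starts at 67.
2. try: `compute()` calls `calculate()`.
3. `calculate()` evaluates `'hello'[100]`, which raises IndexError; it propagates through compute (uncaught).
4. `return 39` in compute is not reached; the assignment to output does not complete.
5. `except IndexError` matches → output = 147.
Result: 147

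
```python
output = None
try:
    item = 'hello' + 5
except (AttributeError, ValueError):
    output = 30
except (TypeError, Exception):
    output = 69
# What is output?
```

Step-by-step execution trace:
1. `item = 'hello' + 5` raises TypeError.
2. `except (AttributeError, ValueError)` does not match TypeError; skipped.
3. `except (TypeError, Exception)` matches (TypeError is in the tuple) → output = 69.
Result: 69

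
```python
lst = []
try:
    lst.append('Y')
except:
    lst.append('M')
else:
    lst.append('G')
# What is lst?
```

Step-by-step execution trace:
1. try: `lst.append('Y')` → lst = ['Y']. No exception raised.
2. `except` is skipped.
3. `else` runs (try completed without exception): `lst.append('G')` → lst = ['Y', 'G'].
Result: ['Y', 'G']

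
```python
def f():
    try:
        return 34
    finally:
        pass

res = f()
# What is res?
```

Step-by-step execution trace:
1. `f()` enters try: `return 34` sets pending return value 34.
2. Before returning, `finally: pass` runs (no effect).
3. f() returns 34 → res = 34.
Result: 34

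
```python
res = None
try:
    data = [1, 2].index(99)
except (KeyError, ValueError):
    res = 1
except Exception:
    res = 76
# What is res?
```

Step-by-step execution trace:
1. `data = [1, 2].index(99)` raises ValueError.
2. `except (KeyError, ValueError)` matches (ValueError is in the tuple) → res = 1.
3. `except Exception` is not reached.
Result: 1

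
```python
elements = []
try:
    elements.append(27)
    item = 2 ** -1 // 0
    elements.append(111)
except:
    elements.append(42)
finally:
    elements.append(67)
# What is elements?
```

Step-by-step execution trace:
1. try: `elements.append(27)` → elements = [27].
2. `item = 2 ** -1 // 0` raises ZeroDivisionError; `elements.append(111)` is not reached.
3. bare `except` matches → `elements.append(42)` → elements = [27, 42].
4. finally always runs: `elements.append(67)` → elements = [27, 42, 67].
Result: [27, 42, 67]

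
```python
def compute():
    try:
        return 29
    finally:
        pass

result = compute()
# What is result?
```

Step-by-step execution trace:
1. `compute()` enters try: `return 29` sets pending return value 29.
2. Before returning, `finally: pass` runs (no effect).
3. compute() returns 29 → result = 29.
Result: 29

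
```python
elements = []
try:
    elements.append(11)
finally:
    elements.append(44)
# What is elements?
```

Step-by-step execution trace:
1. try: `elements.append(11)` → elements = [11].
2. The try body completes without raising.
3. finally always runs: `elements.append(44)` → elements = [11, 44].
Result: [11, 44]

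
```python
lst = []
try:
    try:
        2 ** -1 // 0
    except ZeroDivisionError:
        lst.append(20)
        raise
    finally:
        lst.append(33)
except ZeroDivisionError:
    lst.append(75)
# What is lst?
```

Step-by-step execution trace:
1. Inner try: `2 ** -1 // 0` raises ZeroDivisionError.
2. Inner `except ZeroDivisionError` matches → `lst.append(20)` → lst = [20].
3. bare `raise` re-raises ZeroDivisionError.
4. Inner `finally` runs during unwinding: `lst.append(33)` → lst = [20, 33].
5. Outer `except ZeroDivisionError` matches → `lst.append(75)` → lst = [20, 33, 75].
Result: [20, 33, 75]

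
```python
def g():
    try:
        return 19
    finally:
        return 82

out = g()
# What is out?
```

Step-by-step execution trace:
1. `g()` enters try: `return 19` sets pending return value 19.
2. Before returning, `finally: return 82` runs and overrides the pending return.
3. g() returns 82 → out = 82.
Result: 82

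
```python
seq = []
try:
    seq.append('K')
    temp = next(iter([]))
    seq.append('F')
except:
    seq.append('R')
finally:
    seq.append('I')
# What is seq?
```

Step-by-step execution trace:
1. try: `seq.append('K')` → seq = ['K'].
2. `temp = next(iter([]))` raises StopIteration; `seq.append('F')` is not reached.
3. bare `except` matches → `seq.append('R')` → seq = ['K', 'R'].
4. finally always runs: `seq.append('I')` → seq = ['K', 'R', 'I'].
Result: ['K', 'R', 'I']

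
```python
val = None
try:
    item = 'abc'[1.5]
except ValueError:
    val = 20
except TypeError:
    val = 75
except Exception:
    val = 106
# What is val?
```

Step-by-step execution trace:
1. `item = 'abc'[1.5]` raises TypeError.
2. `except ValueError` does not match TypeError; skipped.
3. `except TypeError` matches → val = 75.
4. Remaining except clauses are skipped.
Result: 75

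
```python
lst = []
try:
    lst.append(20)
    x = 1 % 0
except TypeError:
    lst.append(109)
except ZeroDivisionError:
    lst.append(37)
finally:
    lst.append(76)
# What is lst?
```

Step-by-step execution trace:
1. try: `lst.append(20)` → lst = [20].
2. `x = 1 % 0` raises ZeroDivisionError.
3. `except TypeError` does not match ZeroDivisionError; skipped.
4. `except ZeroDivisionError` matches → `lst.append(37)` → lst = [20, 37].
5. finally always runs: `lst.append(76)` → lst = [20, 37, 76].
Result: [20, 37, 76]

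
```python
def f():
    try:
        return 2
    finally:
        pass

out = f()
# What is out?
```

Step-by-step execution trace:
1. `f()` enters try: `return 2` sets pending return value 2.
2. Before returning, `finally: pass` runs (no effect).
3. f() returns 2 → out = 2.
Result: 2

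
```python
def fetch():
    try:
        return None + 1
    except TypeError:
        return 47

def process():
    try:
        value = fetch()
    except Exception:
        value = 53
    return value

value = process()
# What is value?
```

Step-by-step execution trace:
1. `process()` calls `fetch()`.
2. In fetch: `None + 1` raises TypeError; `except TypeError` catches it → returns 47.
3. In process: `value = fetch()` → value = 47. No exception reaches process.
4. `except Exception` is skipped; process returns 47.
5. value = 47.
Result: 47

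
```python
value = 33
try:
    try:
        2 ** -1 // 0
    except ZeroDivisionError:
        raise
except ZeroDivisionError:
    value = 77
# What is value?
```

Step-by-step execution trace:
1. Inner try: `2 ** -1 // 0` raises ZeroDivisionError.
2. Inner `except ZeroDivisionError` matches; bare `raise` re-raises the same ZeroDivisionError.
3. Outer `except ZeroDivisionError` matches → value = 77.
Result: 77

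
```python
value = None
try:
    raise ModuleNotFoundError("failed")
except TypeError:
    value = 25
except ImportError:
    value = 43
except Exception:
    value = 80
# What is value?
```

Step-by-step execution trace:
1. `raise ModuleNotFoundError(...)` raises ModuleNotFoundError.
2. `except TypeError` does not match (ModuleNotFoundError is not a subclass of TypeError); skipped.
3. `except ImportError` matches (ModuleNotFoundError is a subclass of ImportError) → value = 43.
4. `except Exception` is not reached.
Result: 43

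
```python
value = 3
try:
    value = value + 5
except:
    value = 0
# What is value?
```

Step-by-step execution trace:
1. value starts at 3.
2. try: `value = value + 5` → value = 8. No exception raised.
3. `except` is skipped.
Result: 8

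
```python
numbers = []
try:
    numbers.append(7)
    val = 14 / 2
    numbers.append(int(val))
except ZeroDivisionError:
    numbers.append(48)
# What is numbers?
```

Step-by-step execution trace:
1. try: `numbers.append(7)` → numbers = [7].
2. `val = 14 / 2` → val = 7.0. No exception raised.
3. `numbers.append(int(val))` → numbers = [7, 7].
4. `except ZeroDivisionError` is skipped (no exception was raised).
Result: [7, 7]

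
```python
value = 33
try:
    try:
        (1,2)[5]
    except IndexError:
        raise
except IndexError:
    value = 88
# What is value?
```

Step-by-step execution trace:
1. Inner try: `(1,2)[5]` raises IndexError.
2. Inner `except IndexError` matches; bare `raise` re-raises the same IndexError.
3. Outer `except IndexError` matches → value = 88.
Result: 88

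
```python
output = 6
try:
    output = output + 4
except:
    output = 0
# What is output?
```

Step-by-step execution trace:
1. output starts at 6.
2. try: `output = output + 4` → output = 10. No exception raised.
3. `except` is skipped.
Result: 10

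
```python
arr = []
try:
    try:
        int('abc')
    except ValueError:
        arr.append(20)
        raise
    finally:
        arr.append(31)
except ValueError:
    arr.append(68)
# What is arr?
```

Step-by-step execution trace:
1. Inner try: `int('abc')` raises ValueError.
2. Inner `except ValueError` matches → `arr.append(20)` → arr = [20].
3. bare `raise` re-raises ValueError.
4. Inner `finally` runs during unwinding: `arr.append(31)` → arr = [20, 31].
5. Outer `except ValueError` matches → `arr.append(68)` → arr = [20, 31, 68].
Result: [20, 31, 68]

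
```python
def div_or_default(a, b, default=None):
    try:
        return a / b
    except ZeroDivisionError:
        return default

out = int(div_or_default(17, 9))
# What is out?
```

Step-by-step execution trace:
1. `div_or_default(17, 9)` enters try: `return 17 / 9` → returns 1.8888888888888888. No exception raised.
2. `except ZeroDivisionError` is skipped.
3. `int(1.8888888888888888)` → 1 → out = 1.
Result: 1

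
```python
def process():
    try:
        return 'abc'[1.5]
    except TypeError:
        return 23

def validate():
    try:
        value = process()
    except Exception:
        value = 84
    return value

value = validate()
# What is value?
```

Step-by-step execution trace:
1. `validate()` calls `process()`.
2. In process: `'abc'[1.5]` raises TypeError; `except TypeError` catches it → returns 23.
3. In validate: `value = process()` → value = 23. No exception reaches validate.
4. `except Exception` is skipped; validate returns 23.
5. value = 23.
Result: 23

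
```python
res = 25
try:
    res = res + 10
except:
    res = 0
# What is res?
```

Step-by-step execution trace:
1. res starts at 25.
2. try: `res = res + 10` → res = 35. No exception raised.
3. `except` is skipped.
Result: 35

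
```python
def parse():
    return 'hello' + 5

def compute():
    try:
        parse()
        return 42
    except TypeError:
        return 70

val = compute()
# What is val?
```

Step-by-step execution trace:
1. `compute()` calls `parse()`.
2. `parse()` evaluates `'hello' + 5`, which raises TypeError; it propagates to the caller.
3. `return 42` is not reached.
4. `except TypeError` in compute matches → returns 70.
5. val = 70.
Result: 70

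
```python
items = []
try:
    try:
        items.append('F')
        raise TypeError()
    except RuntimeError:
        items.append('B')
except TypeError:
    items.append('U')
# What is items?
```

Step-by-step execution trace:
1. Inner try: `items.append('F')` → items = ['F'].
2. `raise TypeError()` raises TypeError.
3. Inner `except RuntimeError` does not match TypeError; exception propagates to outer try.
4. Outer `except TypeError` matches → `items.append('U')` → items = ['F', 'U'].
Result: ['F', 'U']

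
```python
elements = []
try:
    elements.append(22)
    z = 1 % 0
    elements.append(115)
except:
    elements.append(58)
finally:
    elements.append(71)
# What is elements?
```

Step-by-step execution trace:
1. try: `elements.append(22)` → elements = [22].
2. `z = 1 % 0` raises ZeroDivisionError; `elements.append(115)` is not reached.
3. bare `except` matches → `elements.append(58)` → elements = [22, 58].
4. finally always runs: `elements.append(71)` → elements = [22, 58, 71].
Result: [22, 58, 71]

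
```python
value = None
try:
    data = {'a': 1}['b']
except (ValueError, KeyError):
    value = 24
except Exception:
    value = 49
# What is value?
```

Step-by-step execution trace:
1. `data = {'a': 1}['b']` raises KeyError.
2. `except (ValueError, KeyError)` matches (KeyError is in the tuple) → value = 24.
3. `except Exception` is not reached.
Result: 24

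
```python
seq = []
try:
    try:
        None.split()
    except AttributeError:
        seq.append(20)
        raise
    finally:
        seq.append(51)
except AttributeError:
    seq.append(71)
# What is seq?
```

Step-by-step execution trace:
1. Inner try: `None.split()` raises AttributeError.
2. Inner `except AttributeError` matches → `seq.append(20)` → seq = [20].
3. bare `raise` re-raises AttributeError.
4. Inner `finally` runs during unwinding: `seq.append(51)` → seq = [20, 51].
5. Outer `except AttributeError` matches → `seq.append(71)` → seq = [20, 51, 71].
Result: [20, 51, 71]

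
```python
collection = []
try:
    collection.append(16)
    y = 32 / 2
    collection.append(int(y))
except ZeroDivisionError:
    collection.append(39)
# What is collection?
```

Step-by-step execution trace:
1. try: `collection.append(16)` → collection = [16].
2. `y = 32 / 2` → y = 16.0. No exception raised.
3. `collection.append(int(y))` → collection = [16, 16].
4. `except ZeroDivisionError` is skipped (no exception was raised).
Result: [16, 16]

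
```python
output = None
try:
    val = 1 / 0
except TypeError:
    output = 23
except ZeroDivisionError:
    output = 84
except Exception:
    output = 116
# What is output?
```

Step-by-step execution trace:
1. `val = 1 / 0` raises ZeroDivisionError.
2. `except TypeError` does not match ZeroDivisionError; skipped.
3. `except ZeroDivisionError` matches → output = 84.
4. Remaining except clauses are skipped.
Result: 84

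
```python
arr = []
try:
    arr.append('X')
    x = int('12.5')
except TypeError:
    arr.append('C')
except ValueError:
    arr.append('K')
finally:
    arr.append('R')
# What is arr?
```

Step-by-step execution trace:
1. try: `arr.append('X')` → arr = ['X'].
2. `x = int('12.5')` raises ValueError.
3. `except TypeError` does not match ValueError; skipped.
4. `except ValueError` matches → `arr.append('K')` → arr = ['X', 'K'].
5. finally always runs: `arr.append('R')` → arr = ['X', 'K', 'R'].
Result: ['X', 'K', 'R']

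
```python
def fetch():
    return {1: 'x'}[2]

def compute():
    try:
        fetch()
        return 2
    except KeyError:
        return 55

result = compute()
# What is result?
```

Step-by-step execution trace:
1. `compute()` calls `fetch()`.
2. `fetch()` evaluates `{1: 'x'}[2]`, which raises KeyError; it propagates to the caller.
3. `return 2` is not reached.
4. `except KeyError` in compute matches → returns 55.
5. result = 55.
Result: 55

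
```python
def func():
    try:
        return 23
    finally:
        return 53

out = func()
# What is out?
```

Step-by-step execution trace:
1. `func()` enters try: `return 23` sets pending return value 23.
2. Before returning, `finally: return 53` runs and overrides the pending return.
3. func() returns 53 → out = 53.
Result: 53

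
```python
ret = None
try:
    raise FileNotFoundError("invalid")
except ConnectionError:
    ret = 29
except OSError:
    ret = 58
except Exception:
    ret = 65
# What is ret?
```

Step-by-step execution trace:
1. `raise FileNotFoundError(...)` raises FileNotFoundError.
2. `except ConnectionError` does not match (FileNotFoundError is not a subclass of ConnectionError); skipped.
3. `except OSError` matches (FileNotFoundError is a subclass of OSError) → ret = 58.
4. `except Exception` is not reached.
Result: 58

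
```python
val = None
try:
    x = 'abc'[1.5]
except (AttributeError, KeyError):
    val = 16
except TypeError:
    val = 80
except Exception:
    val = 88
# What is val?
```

Step-by-step execution trace:
1. `x = 'abc'[1.5]` raises TypeError.
2. `except (AttributeError, KeyError)` does not match TypeError; skipped.
3. `except TypeError` matches (exact type match) → val = 80.
4. `except Exception` is not reached.
Result: 80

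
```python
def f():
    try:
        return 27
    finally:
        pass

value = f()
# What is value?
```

Step-by-step execution trace:
1. `f()` enters try: `return 27` sets pending return value 27.
2. Before returning, `finally: pass` runs (no effect).
3. f() returns 27 → value = 27.
Result: 27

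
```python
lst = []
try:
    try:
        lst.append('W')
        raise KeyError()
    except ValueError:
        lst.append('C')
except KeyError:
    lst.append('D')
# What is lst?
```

Step-by-step execution trace:
1. Inner try: `lst.append('W')` → lst = ['W'].
2. `raise KeyError()` raises KeyError.
3. Inner `except ValueError` does not match KeyError; exception propagates to outer try.
4. Outer `except KeyError` matches → `lst.append('D')` → lst = ['W', 'D'].
Result: ['W', 'D']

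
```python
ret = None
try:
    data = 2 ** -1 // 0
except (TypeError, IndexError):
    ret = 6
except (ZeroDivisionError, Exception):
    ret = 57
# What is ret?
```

Step-by-step execution trace:
1. `data = 2 ** -1 // 0` raises ZeroDivisionError.
2. `except (TypeError, IndexError)` does not match ZeroDivisionError; skipped.
3. `except (ZeroDivisionError, Exception)` matches (ZeroDivisionError is in the tuple) → ret = 57.
Result: 57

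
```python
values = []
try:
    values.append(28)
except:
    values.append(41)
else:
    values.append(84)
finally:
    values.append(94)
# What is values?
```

Step-by-step execution trace:
1. try: `values.append(28)` → values = [28]. No exception raised.
2. `except` is skipped.
3. `else` runs: `values.append(84)` → values = [28, 84].
4. `finally` always runs: `values.append(94)` → values = [28, 84, 94].
Result: [28, 84, 94]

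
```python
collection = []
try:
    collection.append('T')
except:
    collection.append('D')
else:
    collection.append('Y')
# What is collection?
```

Step-by-step execution trace:
1. try: `collection.append('T')` → collection = ['T']. No exception raised.
2. `except` is skipped.
3. `else` runs (try completed without exception): `collection.append('Y')` → collection = ['T', 'Y'].
Result: ['T', 'Y']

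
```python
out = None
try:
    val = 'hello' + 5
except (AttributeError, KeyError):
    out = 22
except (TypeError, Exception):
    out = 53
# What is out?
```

Step-by-step execution trace:
1. `val = 'hello' + 5` raises TypeError.
2. `except (AttributeError, KeyError)` does not match TypeError; skipped.
3. `except (TypeError, Exception)` matches (TypeError is in the tuple) → out = 53.
Result: 53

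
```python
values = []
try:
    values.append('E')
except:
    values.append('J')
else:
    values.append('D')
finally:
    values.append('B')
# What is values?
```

Step-by-step execution trace:
1. try: `values.append('E')` → values = ['E']. No exception raised.
2. `except` is skipped.
3. `else` runs: `values.append('D')` → values = ['E', 'D'].
4. `finally` always runs: `values.append('B')` → values = ['E', 'D', 'B'].
Result: ['E', 'D', 'B']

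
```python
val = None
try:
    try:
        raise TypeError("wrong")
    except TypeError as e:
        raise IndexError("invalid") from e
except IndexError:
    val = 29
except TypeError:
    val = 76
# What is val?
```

Step-by-step execution trace:
1. Inner try raises TypeError; inner `except TypeError as e` catches it.
2. `raise IndexError(...) from e` raises IndexError (TypeError is attached as __cause__, but only IndexError is active).
3. Outer `except IndexError` matches → val = 29.
4. `except TypeError` is not reached.
Result: 29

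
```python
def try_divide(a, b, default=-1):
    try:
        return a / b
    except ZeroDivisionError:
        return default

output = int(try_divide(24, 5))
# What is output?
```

Step-by-step execution trace:
1. `try_divide(24, 5)` enters try: `return 24 / 5` → returns 4.8. No exception raised.
2. `except ZeroDivisionError` is skipped.
3. `int(4.8)` → 4 → output = 4.
Result: 4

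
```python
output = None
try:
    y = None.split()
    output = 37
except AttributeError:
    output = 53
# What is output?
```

Step-by-step execution trace:
1. `y = None.split()` raises AttributeError.
2. `output = 37` is not reached.
3. `except AttributeError` matches → output = 53.
Result: 53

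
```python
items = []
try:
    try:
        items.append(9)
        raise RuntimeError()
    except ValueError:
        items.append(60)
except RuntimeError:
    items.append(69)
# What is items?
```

Step-by-step execution trace:
1. Inner try: `items.append(9)` → items = [9].
2. `raise RuntimeError()` raises RuntimeError.
3. Inner `except ValueError` does not match RuntimeError; exception propagates to outer try.
4. Outer `except RuntimeError` matches → `items.append(69)` → items = [9, 69].
Result: [9, 69]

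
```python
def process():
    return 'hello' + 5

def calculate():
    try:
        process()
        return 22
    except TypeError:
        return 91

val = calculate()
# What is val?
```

Step-by-step execution trace:
1. `calculate()` calls `process()`.
2. `process()` evaluates `'hello' + 5`, which raises TypeError; it propagates to the caller.
3. `return 22` is not reached.
4. `except TypeError` in calculate matches → returns 91.
5. val = 91.
Result: 91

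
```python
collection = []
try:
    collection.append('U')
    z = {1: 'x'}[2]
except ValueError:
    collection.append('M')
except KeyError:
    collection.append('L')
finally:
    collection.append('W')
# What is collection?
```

Step-by-step execution trace:
1. try: `collection.append('U')` → collection = ['U'].
2. `z = {1: 'x'}[2]` raises KeyError.
3. `except ValueError` does not match KeyError; skipped.
4. `except KeyError` matches → `collection.append('L')` → collection = ['U', 'L'].
5. finally always runs: `collection.append('W')` → collection = ['U', 'L', 'W'].
Result: ['U', 'L', 'W']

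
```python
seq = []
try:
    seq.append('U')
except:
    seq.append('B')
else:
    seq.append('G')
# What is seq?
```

Step-by-step execution trace:
1. try: `seq.append('U')` → seq = ['U']. No exception raised.
2. `except` is skipped.
3. `else` runs (try completed without exception): `seq.append('G')` → seq = ['U', 'G'].
Result: ['U', 'G']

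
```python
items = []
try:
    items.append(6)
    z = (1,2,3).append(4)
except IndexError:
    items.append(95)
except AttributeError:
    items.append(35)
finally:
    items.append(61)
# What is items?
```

Step-by-step execution trace:
1. try: `items.append(6)` → items = [6].
2. `z = (1,2,3).append(4)` raises AttributeError.
3. `except IndexError` does not match AttributeError; skipped.
4. `except AttributeError` matches → `items.append(35)` → items = [6, 35].
5. finally always runs: `items.append(61)` → items = [6, 35, 61].
Result: [6, 35, 61]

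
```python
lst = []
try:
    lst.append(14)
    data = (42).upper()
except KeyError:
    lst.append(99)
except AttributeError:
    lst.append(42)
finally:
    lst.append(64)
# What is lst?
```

Step-by-step execution trace:
1. try: `lst.append(14)` → lst = [14].
2. `data = (42).upper()` raises AttributeError.
3. `except KeyError` does not match AttributeError; skipped.
4. `except AttributeError` matches → `lst.append(42)` → lst = [14, 42].
5. finally always runs: `lst.append(64)` → lst = [14, 42, 64].
Result: [14, 42, 64]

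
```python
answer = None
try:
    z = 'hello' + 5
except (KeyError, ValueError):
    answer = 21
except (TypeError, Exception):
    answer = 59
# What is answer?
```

Step-by-step execution trace:
1. `z = 'hello' + 5` raises TypeError.
2. `except (KeyError, ValueError)` does not match TypeError; skipped.
3. `except (TypeError, Exception)` matches (TypeError is in the tuple) → answer = 59.
Result: 59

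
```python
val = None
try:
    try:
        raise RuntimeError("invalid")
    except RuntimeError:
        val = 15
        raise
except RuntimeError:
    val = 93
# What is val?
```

Step-by-step execution trace:
1. Inner try: `raise RuntimeError("invalid")` raises RuntimeError.
2. Inner `except RuntimeError` matches → val = 15.
3. bare `raise` re-raises the same RuntimeError.
4. Outer `except RuntimeError` matches → val = 93.
Result: 93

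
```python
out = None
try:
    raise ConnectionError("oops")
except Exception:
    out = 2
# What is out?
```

Step-by-step execution trace:
1. `raise ConnectionError(...)` raises ConnectionError.
2. `except Exception` matches (ConnectionError is a subclass of Exception) → out = 2.
Result: 2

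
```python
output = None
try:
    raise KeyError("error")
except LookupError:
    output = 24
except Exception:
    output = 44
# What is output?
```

Step-by-step execution trace:
1. `raise KeyError(...)` raises KeyError.
2. `except LookupError` matches (KeyError is a subclass of LookupError) → output = 24.
3. `except Exception` is not reached.
Result: 24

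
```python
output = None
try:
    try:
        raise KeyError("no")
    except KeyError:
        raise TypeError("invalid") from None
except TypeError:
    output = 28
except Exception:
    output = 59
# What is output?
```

Step-by-step execution trace:
1. Inner try raises KeyError; inner `except KeyError` catches it.
2. `raise TypeError(...) from None` raises TypeError (from None suppresses __context__, but the active exception is still TypeError).
3. Outer `except TypeError` matches → output = 28.
4. `except Exception` is not reached.
Result: 28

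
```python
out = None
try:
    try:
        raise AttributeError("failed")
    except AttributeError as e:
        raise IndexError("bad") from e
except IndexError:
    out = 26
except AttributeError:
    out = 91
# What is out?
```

Step-by-step execution trace:
1. Inner try raises AttributeError; inner `except AttributeError as e` catches it.
2. `raise IndexError(...) from e` raises IndexError (AttributeError is attached as __cause__, but only IndexError is active).
3. Outer `except IndexError` matches → out = 26.
4. `except AttributeError` is not reached.
Result: 26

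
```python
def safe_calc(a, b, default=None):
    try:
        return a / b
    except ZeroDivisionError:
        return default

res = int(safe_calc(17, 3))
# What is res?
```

Step-by-step execution trace:
1. `safe_calc(17, 3)` enters try: `return 17 / 3` → returns 5.666666666666667. No exception raised.
2. `except ZeroDivisionError` is skipped.
3. `int(5.666666666666667)` → 5 → res = 5.
Result: 5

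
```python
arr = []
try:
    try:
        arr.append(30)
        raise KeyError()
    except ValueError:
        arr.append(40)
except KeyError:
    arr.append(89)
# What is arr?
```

Step-by-step execution trace:
1. Inner try: `arr.append(30)` → arr = [30].
2. `raise KeyError()` raises KeyError.
3. Inner `except ValueError` does not match KeyError; exception propagates to outer try.
4. Outer `except KeyError` matches → `arr.append(89)` → arr = [30, 89].
Result: [30, 89]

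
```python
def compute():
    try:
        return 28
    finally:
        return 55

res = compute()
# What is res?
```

Step-by-step execution trace:
1. `compute()` enters try: `return 28` sets pending return value 28.
2. Before returning, `finally: return 55` runs and overrides the pending return.
3. compute() returns 55 → res = 55.
Result: 55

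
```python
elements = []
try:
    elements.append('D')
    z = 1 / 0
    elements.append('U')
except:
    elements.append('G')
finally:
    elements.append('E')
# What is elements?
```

Step-by-step execution trace:
1. try: `elements.append('D')` → elements = ['D'].
2. `z = 1 / 0` raises ZeroDivisionError; `elements.append('U')` is not reached.
3. bare `except` matches → `elements.append('G')` → elements = ['D', 'G'].
4. finally always runs: `elements.append('E')` → elements = ['D', 'G', 'E'].
Result: ['D', 'G', 'E']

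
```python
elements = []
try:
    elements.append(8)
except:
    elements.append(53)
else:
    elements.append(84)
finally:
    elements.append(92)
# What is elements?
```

Step-by-step execution trace:
1. try: `elements.append(8)` → elements = [8]. No exception raised.
2. `except` is skipped.
3. `else` runs: `elements.append(84)` → elements = [8, 84].
4. `finally` always runs: `elements.append(92)` → elements = [8, 84, 92].
Result: [8, 84, 92]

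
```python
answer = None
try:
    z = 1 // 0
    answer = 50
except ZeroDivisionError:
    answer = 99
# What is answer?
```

Step-by-step execution trace:
1. `z = 1 // 0` raises ZeroDivisionError.
2. `answer = 50` is not reached.
3. `except ZeroDivisionError` matches → answer = 99.
Result: 99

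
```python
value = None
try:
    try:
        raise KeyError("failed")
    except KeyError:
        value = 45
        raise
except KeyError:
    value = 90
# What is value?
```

Step-by-step execution trace:
1. Inner try: `raise KeyError("failed")` raises KeyError.
2. Inner `except KeyError` matches → value = 45.
3. bare `raise` re-raises the same KeyError.
4. Outer `except KeyError` matches → value = 90.
Result: 90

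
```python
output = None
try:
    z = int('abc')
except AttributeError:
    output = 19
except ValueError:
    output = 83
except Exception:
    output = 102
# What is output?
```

Step-by-step execution trace:
1. `z = int('abc')` raises ValueError.
2. `except AttributeError` does not match ValueError; skipped.
3. `except ValueError` matches → output = 83.
4. Remaining except clauses are skipped.
Result: 83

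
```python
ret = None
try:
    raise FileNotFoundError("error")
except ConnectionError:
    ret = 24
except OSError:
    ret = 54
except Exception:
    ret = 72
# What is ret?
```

Step-by-step execution trace:
1. `raise FileNotFoundError(...)` raises FileNotFoundError.
2. `except ConnectionError` does not match (FileNotFoundError is not a subclass of ConnectionError); skipped.
3. `except OSError` matches (FileNotFoundError is a subclass of OSError) → ret = 54.
4. `except Exception` is not reached.
Result: 54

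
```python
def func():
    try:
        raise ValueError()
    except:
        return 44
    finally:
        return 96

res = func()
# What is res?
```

Step-by-step execution trace:
1. `func()` enters try: `raise ValueError()` raises ValueError.
2. bare `except` matches → `return 44` sets pending return value 44.
3. Before returning, `finally: return 96` runs and overrides the pending return.
4. func() returns 96 → res = 96.
Result: 96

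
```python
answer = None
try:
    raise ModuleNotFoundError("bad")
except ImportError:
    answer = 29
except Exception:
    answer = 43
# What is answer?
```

Step-by-step execution trace:
1. `raise ModuleNotFoundError(...)` raises ModuleNotFoundError.
2. `except ImportError` matches (ModuleNotFoundError is a subclass of ImportError) → answer = 29.
3. `except Exception` is not reached.
Result: 29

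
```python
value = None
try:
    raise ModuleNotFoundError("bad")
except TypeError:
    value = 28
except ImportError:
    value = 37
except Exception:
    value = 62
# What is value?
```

Step-by-step execution trace:
1. `raise ModuleNotFoundError(...)` raises ModuleNotFoundError.
2. `except TypeError` does not match (ModuleNotFoundError is not a subclass of TypeError); skipped.
3. `except ImportError` matches (ModuleNotFoundError is a subclass of ImportError) → value = 37.
4. `except Exception` is not reached.
Result: 37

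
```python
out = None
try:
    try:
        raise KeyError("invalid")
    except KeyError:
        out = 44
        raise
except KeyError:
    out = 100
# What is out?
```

Step-by-step execution trace:
1. Inner try: `raise KeyError("invalid")` raises KeyError.
2. Inner `except KeyError` matches → out = 44.
3. bare `raise` re-raises the same KeyError.
4. Outer `except KeyError` matches → out = 100.
Result: 100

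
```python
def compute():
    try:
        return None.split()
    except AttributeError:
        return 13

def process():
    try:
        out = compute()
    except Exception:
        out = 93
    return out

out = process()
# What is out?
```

Step-by-step execution trace:
1. `process()` calls `compute()`.
2. In compute: `None.split()` raises AttributeError; `except AttributeError` catches it → returns 13.
3. In process: `out = compute()` → out = 13. No exception reaches process.
4. `except Exception` is skipped; process returns 13.
5. out = 13.
Result: 13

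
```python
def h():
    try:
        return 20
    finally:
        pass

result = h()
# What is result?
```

Step-by-step execution trace:
1. `h()` enters try: `return 20` sets pending return value 20.
2. Before returning, `finally: pass` runs (no effect).
3. h() returns 20 → result = 20.
Result: 20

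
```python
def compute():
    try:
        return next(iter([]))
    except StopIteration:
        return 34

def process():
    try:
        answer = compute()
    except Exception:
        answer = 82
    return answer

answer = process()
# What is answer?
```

Step-by-step execution trace:
1. `process()` calls `compute()`.
2. In compute: `next(iter([]))` raises StopIteration; `except StopIteration` catches it → returns 34.
3. In process: `answer = compute()` → answer = 34. No exception reaches process.
4. `except Exception` is skipped; process returns 34.
5. answer = 34.
Result: 34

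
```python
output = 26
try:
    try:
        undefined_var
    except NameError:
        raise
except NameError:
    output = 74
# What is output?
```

Step-by-step execution trace:
1. Inner try: `undefined_var` raises NameError.
2. Inner `except NameError` matches; bare `raise` re-raises the same NameError.
3. Outer `except NameError` matches → output = 74.
Result: 74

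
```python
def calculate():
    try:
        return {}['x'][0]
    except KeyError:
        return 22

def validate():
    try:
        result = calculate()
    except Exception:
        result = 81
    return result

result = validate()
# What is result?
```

Step-by-step execution trace:
1. `validate()` calls `calculate()`.
2. In calculate: `{}['x'][0]` raises KeyError; `except KeyError` catches it → returns 22.
3. In validate: `result = calculate()` → result = 22. No exception reaches validate.
4. `except Exception` is skipped; validate returns 22.
5. result = 22.
Result: 22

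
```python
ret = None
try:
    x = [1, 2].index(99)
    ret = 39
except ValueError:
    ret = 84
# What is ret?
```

Step-by-step execution trace:
1. `x = [1, 2].index(99)` raises ValueError.
2. `ret = 39` is not reached.
3. `except ValueError` matches → ret = 84.
Result: 84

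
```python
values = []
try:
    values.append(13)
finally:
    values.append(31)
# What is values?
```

Step-by-step execution trace:
1. try: `values.append(13)` → values = [13].
2. The try body completes without raising.
3. finally always runs: `values.append(31)` → values = [13, 31].
Result: [13, 31]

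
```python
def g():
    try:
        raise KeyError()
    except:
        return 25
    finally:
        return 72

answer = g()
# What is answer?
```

Step-by-step execution trace:
1. `g()` enters try: `raise KeyError()` raises KeyError.
2. bare `except` matches → `return 25` sets pending return value 25.
3. Before returning, `finally: return 72` runs and overrides the pending return.
4. g() returns 72 → answer = 72.
Result: 72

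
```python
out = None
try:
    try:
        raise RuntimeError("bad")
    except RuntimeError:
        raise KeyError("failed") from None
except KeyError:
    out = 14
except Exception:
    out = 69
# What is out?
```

Step-by-step execution trace:
1. Inner try raises RuntimeError; inner `except RuntimeError` catches it.
2. `raise KeyError(...) from None` raises KeyError (from None suppresses __context__, but the active exception is still KeyError).
3. Outer `except KeyError` matches → out = 14.
4. `except Exception` is not reached.
Result: 14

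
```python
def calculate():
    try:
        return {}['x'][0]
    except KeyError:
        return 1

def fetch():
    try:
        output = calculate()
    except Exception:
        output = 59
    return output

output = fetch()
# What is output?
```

Step-by-step execution trace:
1. `fetch()` calls `calculate()`.
2. In calculate: `{}['x'][0]` raises KeyError; `except KeyError` catches it → returns 1.
3. In fetch: `output = calculate()` → output = 1. No exception reaches fetch.
4. `except Exception` is skipped; fetch returns 1.
5. output = 1.
Result: 1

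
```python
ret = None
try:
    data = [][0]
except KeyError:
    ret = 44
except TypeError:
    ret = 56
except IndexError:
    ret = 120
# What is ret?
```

Step-by-step execution trace:
1. `data = [][0]` raises IndexError.
2. `except KeyError` does not match IndexError; skipped.
3. `except TypeError` does not match IndexError; skipped.
4. `except IndexError` matches → ret = 120.
Result: 120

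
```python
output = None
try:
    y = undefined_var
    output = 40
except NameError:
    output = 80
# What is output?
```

Step-by-step execution trace:
1. `y = undefined_var` raises NameError.
2. `output = 40` is not reached.
3. `except NameError` matches → output = 80.
Result: 80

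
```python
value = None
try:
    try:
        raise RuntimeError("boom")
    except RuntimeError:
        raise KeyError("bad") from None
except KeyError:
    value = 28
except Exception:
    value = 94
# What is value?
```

Step-by-step execution trace:
1. Inner try raises RuntimeError; inner `except RuntimeError` catches it.
2. `raise KeyError(...) from None` raises KeyError (from None suppresses __context__, but the active exception is still KeyError).
3. Outer `except KeyError` matches → value = 28.
4. `except Exception` is not reached.
Result: 28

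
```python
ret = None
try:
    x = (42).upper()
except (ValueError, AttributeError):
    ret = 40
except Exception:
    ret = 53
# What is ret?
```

Step-by-step execution trace:
1. `x = (42).upper()` raises AttributeError.
2. `except (ValueError, AttributeError)` matches (AttributeError is in the tuple) → ret = 40.
3. `except Exception` is not reached.
Result: 40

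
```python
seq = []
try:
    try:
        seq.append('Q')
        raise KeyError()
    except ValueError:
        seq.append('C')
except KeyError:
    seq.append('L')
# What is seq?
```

Step-by-step execution trace:
1. Inner try: `seq.append('Q')` → seq = ['Q'].
2. `raise KeyError()` raises KeyError.
3. Inner `except ValueError` does not match KeyError; exception propagates to outer try.
4. Outer `except KeyError` matches → `seq.append('L')` → seq = ['Q', 'L'].
Result: ['Q', 'L']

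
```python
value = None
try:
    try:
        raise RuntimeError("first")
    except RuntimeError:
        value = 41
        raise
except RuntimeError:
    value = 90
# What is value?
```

Step-by-step execution trace:
1. Inner try: `raise RuntimeError("first")` raises RuntimeError.
2. Inner `except RuntimeError` matches → value = 41.
3. bare `raise` re-raises the same RuntimeError.
4. Outer `except RuntimeError` matches → value = 90.
Result: 90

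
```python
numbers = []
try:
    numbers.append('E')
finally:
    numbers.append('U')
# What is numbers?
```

Step-by-step execution trace:
1. try: `numbers.append('E')` → numbers = ['E'].
2. The try body completes without raising.
3. finally always runs: `numbers.append('U')` → numbers = ['E', 'U'].
Result: ['E', 'U']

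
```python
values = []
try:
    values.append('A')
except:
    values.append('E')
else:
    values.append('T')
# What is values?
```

Step-by-step execution trace:
1. try: `values.append('A')` → values = ['A']. No exception raised.
2. `except` is skipped.
3. `else` runs (try completed without exception): `values.append('T')` → values = ['A', 'T'].
Result: ['A', 'T']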